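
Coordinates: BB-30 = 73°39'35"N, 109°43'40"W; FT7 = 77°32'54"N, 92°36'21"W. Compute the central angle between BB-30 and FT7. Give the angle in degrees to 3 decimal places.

5.727°

BB-30: φ = +73.65972°, λ = -109.72778°
FT7: φ = +77.54833°, λ = -92.60583°
Δφ = 3.8886°,  Δλ = 17.1219°
a = sin²(Δφ/2) + cos φ₁ cos φ₂ sin²(Δλ/2) = 0.002495
c = 2·arcsin(√a) = 0.099949 rad = 5.7266°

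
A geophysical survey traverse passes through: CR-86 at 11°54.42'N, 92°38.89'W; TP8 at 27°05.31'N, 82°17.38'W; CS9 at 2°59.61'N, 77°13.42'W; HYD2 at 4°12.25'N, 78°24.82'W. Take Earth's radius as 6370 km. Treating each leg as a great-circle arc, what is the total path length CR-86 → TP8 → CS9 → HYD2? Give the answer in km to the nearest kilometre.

4925 km

CR-86: φ = +11.90700°, λ = -92.64817°
TP8: φ = +27.08850°, λ = -82.28967°
CS9: φ = +2.99350°, λ = -77.22367°
HYD2: φ = +4.20417°, λ = -78.41367°
CR-86→TP8: c = 0.314655 rad, d = 2004.35 km
TP8→CS9: c = 0.428965 rad, d = 2732.51 km
CS9→HYD2: c = 0.029600 rad, d = 188.55 km
Total = 2004.35 + 2732.51 + 188.55 = 4925.41 km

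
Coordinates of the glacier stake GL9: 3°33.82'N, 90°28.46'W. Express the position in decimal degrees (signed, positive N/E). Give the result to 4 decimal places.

lat: 3.5637° N → +3.5637°
lon: 90.4743° W → -90.4743°

+3.5637°, -90.4743°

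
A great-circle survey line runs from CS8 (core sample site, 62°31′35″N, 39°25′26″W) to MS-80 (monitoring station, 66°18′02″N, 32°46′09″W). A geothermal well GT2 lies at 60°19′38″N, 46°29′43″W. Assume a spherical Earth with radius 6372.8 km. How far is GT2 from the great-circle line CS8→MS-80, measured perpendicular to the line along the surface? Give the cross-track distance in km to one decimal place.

CS8: φ = +62.52639°, λ = -39.42389°
MS-80: φ = +66.30056°, λ = -32.76917°
GT2: φ = +60.32722°, λ = -46.49528°
δ₁₃ = central angle CS8→GT2 = 0.070353 rad  (haversine)
θ₁₃ = bearing CS8→GT2 = 240.108°,  θ₁₂ = bearing CS8→MS-80 = 34.322°
dₓₜ = R·arcsin(sin δ₁₃ · sin(θ₁₃ − θ₁₂)) = 6372.8·arcsin(0.07029·sin(205.786°)) = -194.906 km
|dₓₜ| = 194.906 km

194.9 km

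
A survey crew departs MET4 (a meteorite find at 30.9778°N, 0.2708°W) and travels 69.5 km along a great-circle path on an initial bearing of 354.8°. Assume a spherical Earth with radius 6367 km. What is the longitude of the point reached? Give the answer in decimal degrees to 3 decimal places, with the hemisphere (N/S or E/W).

0.337°W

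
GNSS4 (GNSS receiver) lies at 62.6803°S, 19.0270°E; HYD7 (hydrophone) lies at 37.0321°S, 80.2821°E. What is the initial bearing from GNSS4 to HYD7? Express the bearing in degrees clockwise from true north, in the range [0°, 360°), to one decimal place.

84.7°

Δλ = 61.2551°
y = sin Δλ · cos φ₂ = 0.699924
x = cos φ₁ sin φ₂ − sin φ₁ cos φ₂ cos Δλ = 0.064677
θ = atan2(y, x) = 84.7205° → 84.7205° (mod 360°)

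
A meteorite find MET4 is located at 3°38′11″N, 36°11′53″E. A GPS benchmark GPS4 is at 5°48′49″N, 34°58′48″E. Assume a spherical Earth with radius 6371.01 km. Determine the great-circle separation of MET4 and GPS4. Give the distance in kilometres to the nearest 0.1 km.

MET4: φ = +3.63639°, λ = +36.19806°
GPS4: φ = +5.81361°, λ = +34.98000°
Δφ = 2.1772°,  Δλ = -1.2181°
a = sin²(Δφ/2) + cos φ₁ cos φ₂ sin²(Δλ/2) = 0.000473
c = 2·arcsin(√a) = 0.043506 rad = 2.4927°
d = R·c = 6371.01 × 0.043506 = 277.2 km

277.2 km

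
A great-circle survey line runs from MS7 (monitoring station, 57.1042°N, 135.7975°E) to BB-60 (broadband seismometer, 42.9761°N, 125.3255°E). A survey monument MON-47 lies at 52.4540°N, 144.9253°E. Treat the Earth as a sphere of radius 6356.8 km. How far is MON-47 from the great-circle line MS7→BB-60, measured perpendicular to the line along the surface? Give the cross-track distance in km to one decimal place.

770.5 km

δ₁₃ = central angle MS7→MON-47 = 0.122411 rad  (haversine)
θ₁₃ = bearing MS7→MON-47 = 127.654°,  θ₁₂ = bearing MS7→BB-60 = 209.624°
dₓₜ = R·arcsin(sin δ₁₃ · sin(θ₁₃ − θ₁₂)) = 6356.8·arcsin(0.12211·sin(-81.970°)) = -770.476 km
|dₓₜ| = 770.476 km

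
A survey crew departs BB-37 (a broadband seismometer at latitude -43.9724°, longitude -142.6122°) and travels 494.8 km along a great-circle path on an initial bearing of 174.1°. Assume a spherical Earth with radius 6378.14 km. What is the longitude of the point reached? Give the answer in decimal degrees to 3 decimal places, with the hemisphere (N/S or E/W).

141.925°W

δ = d/R = 494.8/6378.14 = 0.077577 rad
φ₂ = arcsin(sin φ₁ cos δ + cos φ₁ sin δ cos θ)
   = arcsin(-0.69431·0.99699 + 0.71967·0.07750·-0.99470) = -48.39176°
λ₂ = λ₁ + atan2(sin θ sin δ cos φ₁, cos δ − sin φ₁ sin φ₂) = -141.92481°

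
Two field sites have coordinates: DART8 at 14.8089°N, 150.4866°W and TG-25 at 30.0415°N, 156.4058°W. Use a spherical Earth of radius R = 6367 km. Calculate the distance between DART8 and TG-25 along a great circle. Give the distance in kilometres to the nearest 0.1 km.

1797.7 km

Δφ = 15.2326°,  Δλ = -5.9192°
a = sin²(Δφ/2) + cos φ₁ cos φ₂ sin²(Δλ/2) = 0.019797
c = 2·arcsin(√a) = 0.282344 rad = 16.1771°
d = R·c = 6367 × 0.282344 = 1797.7 km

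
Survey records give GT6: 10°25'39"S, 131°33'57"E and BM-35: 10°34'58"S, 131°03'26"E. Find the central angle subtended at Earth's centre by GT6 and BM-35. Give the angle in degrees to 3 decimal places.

0.524°

GT6: φ = -10.42750°, λ = +131.56583°
BM-35: φ = -10.58278°, λ = +131.05722°
Δφ = -0.1553°,  Δλ = -0.5086°
a = sin²(Δφ/2) + cos φ₁ cos φ₂ sin²(Δλ/2) = 0.000021
c = 2·arcsin(√a) = 0.009139 rad = 0.5236°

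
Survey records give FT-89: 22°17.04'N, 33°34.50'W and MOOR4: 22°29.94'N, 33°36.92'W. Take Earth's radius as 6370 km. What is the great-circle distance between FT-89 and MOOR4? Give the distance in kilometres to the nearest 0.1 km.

FT-89: φ = +22.28400°, λ = -33.57500°
MOOR4: φ = +22.49900°, λ = -33.61533°
Δφ = 0.2150°,  Δλ = -0.0403°
a = sin²(Δφ/2) + cos φ₁ cos φ₂ sin²(Δλ/2) = 0.000004
c = 2·arcsin(√a) = 0.003808 rad = 0.2182°
d = R·c = 6370 × 0.003808 = 24.3 km

24.3 km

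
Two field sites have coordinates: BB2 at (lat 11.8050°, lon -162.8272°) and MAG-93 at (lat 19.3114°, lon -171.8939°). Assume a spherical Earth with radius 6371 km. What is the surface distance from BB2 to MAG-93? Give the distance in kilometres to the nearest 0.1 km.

Δφ = 7.5064°,  Δλ = -9.0667°
a = sin²(Δφ/2) + cos φ₁ cos φ₂ sin²(Δλ/2) = 0.010056
c = 2·arcsin(√a) = 0.200896 rad = 11.5105°
d = R·c = 6371 × 0.200896 = 1279.9 km

1279.9 km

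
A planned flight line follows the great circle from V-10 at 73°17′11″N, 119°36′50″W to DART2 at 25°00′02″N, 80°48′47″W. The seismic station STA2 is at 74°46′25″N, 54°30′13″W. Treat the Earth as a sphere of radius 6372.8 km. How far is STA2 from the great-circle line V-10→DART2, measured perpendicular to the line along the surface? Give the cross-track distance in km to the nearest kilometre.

V-10: φ = +73.28639°, λ = -119.61389°
DART2: φ = +25.00056°, λ = -80.81306°
STA2: φ = +74.77361°, λ = -54.50361°
δ₁₃ = central angle V-10→STA2 = 0.298014 rad  (haversine)
θ₁₃ = bearing V-10→STA2 = 54.231°,  θ₁₂ = bearing V-10→DART2 = 134.338°
dₓₜ = R·arcsin(sin δ₁₃ · sin(θ₁₃ − θ₁₂)) = 6372.8·arcsin(0.29362·sin(-80.107°)) = -1870.095 km
|dₓₜ| = 1870.095 km

1870 km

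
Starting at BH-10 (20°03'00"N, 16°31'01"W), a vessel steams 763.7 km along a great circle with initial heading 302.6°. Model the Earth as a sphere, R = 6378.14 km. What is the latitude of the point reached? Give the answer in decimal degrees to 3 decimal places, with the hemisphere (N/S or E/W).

BH-10: φ = +20.05000°, λ = -16.51694°
δ = d/R = 763.7/6378.14 = 0.119737 rad
φ₂ = arcsin(sin φ₁ cos δ + cos φ₁ sin δ cos θ)
   = arcsin(0.34284·0.99284 + 0.93939·0.11945·0.53877) = 23.63081°
λ₂ = λ₁ + atan2(sin θ sin δ cos φ₁, cos δ − sin φ₁ sin φ₂) = -22.82318°

23.631°N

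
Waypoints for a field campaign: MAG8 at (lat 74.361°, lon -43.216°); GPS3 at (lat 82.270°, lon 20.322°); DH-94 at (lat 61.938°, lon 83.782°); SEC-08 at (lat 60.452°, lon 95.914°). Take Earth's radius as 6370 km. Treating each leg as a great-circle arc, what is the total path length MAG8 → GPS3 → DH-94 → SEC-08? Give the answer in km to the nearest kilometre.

MAG8→GPS3: c = 0.243973 rad, d = 1554.11 km
GPS3→DH-94: c = 0.444809 rad, d = 2833.43 km
DH-94→SEC-08: c = 0.105097 rad, d = 669.47 km
Total = 1554.11 + 2833.43 + 669.47 = 5057.01 km

5057 km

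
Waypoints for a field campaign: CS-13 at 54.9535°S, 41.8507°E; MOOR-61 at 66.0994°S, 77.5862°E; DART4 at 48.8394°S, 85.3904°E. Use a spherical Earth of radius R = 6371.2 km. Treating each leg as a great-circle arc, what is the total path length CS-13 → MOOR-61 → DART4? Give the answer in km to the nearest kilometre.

CS-13→MOOR-61: c = 0.355897 rad, d = 2267.49 km
MOOR-61→DART4: c = 0.309459 rad, d = 1971.63 km
Total = 2267.49 + 1971.63 = 4239.12 km

4239 km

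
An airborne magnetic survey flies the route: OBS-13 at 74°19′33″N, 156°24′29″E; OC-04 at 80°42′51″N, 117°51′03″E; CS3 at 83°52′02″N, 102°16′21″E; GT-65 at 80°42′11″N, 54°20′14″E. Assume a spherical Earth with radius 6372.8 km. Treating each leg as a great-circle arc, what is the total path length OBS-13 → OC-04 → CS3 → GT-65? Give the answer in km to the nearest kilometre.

2315 km

OBS-13: φ = +74.32583°, λ = +156.40806°
OC-04: φ = +80.71417°, λ = +117.85083°
CS3: φ = +83.86722°, λ = +102.27250°
GT-65: φ = +80.70306°, λ = +54.33722°
OBS-13→OC-04: c = 0.177510 rad, d = 1131.23 km
OC-04→CS3: c = 0.065542 rad, d = 417.69 km
CS3→GT-65: c = 0.120243 rad, d = 766.29 km
Total = 1131.23 + 417.69 + 766.29 = 2315.20 km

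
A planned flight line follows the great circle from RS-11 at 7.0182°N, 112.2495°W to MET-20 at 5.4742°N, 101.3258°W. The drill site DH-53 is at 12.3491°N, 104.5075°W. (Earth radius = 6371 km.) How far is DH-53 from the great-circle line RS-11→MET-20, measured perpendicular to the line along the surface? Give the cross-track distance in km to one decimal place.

δ₁₃ = central angle RS-11→DH-53 = 0.162431 rad  (haversine)
θ₁₃ = bearing RS-11→DH-53 = 54.463°,  θ₁₂ = bearing RS-11→MET-20 = 97.472°
dₓₜ = R·arcsin(sin δ₁₃ · sin(θ₁₃ − θ₁₂)) = 6371·arcsin(0.16172·sin(-43.009°)) = -704.220 km
|dₓₜ| = 704.220 km

704.2 km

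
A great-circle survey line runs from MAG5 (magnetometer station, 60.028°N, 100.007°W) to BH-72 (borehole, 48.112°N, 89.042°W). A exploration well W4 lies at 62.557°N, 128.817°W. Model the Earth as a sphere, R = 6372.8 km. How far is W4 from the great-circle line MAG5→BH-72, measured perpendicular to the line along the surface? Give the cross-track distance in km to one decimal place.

866.1 km

δ₁₃ = central angle MAG5→W4 = 0.243385 rad  (haversine)
θ₁₃ = bearing MAG5→W4 = 292.840°,  θ₁₂ = bearing MAG5→BH-72 = 147.048°
dₓₜ = R·arcsin(sin δ₁₃ · sin(θ₁₃ − θ₁₂)) = 6372.8·arcsin(0.24099·sin(145.792°)) = 866.077 km
|dₓₜ| = 866.077 km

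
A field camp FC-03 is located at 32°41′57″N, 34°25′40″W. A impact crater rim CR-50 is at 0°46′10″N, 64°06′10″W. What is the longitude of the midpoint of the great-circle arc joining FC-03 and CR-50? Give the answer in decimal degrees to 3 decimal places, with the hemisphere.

50.571°W

FC-03: φ = +32.69917°, λ = -34.42778°
CR-50: φ = +0.76944°, λ = -64.10278°
Bx = cos φ₂ cos Δλ = 0.868769,  By = cos φ₂ sin Δλ = -0.495035
φₘ = atan2(sin φ₁ + sin φ₂, √((cos φ₁ + Bx)² + By²)) = 17.27348°
λₘ = λ₁ + atan2(By, cos φ₁ + Bx) = -50.57062°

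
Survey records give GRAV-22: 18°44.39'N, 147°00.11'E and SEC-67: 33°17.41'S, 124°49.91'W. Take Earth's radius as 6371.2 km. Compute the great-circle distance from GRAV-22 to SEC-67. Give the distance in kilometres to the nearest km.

10974 km

GRAV-22: φ = +18.73983°, λ = +147.00183°
SEC-67: φ = -33.29017°, λ = -124.83183°
Δφ = -52.0300°,  Δλ = 88.1663°
a = sin²(Δφ/2) + cos φ₁ cos φ₂ sin²(Δλ/2) = 0.575505
c = 2·arcsin(√a) = 1.722386 rad = 98.6855°
d = R·c = 6371.2 × 1.722386 = 10973.7 km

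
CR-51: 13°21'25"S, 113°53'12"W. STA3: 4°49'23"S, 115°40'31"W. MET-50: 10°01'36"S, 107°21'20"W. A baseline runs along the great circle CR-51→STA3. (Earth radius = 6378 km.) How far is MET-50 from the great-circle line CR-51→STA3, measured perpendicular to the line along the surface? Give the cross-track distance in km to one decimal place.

CR-51: φ = -13.35694°, λ = -113.88667°
STA3: φ = -4.82306°, λ = -115.67528°
MET-50: φ = -10.02667°, λ = -107.35556°
δ₁₃ = central angle CR-51→MET-50 = 0.125833 rad  (haversine)
θ₁₃ = bearing CR-51→MET-50 = 63.185°,  θ₁₂ = bearing CR-51→STA3 = 348.154°
dₓₜ = R·arcsin(sin δ₁₃ · sin(θ₁₃ − θ₁₂)) = 6378·arcsin(0.12550·sin(-284.969°)) = 775.189 km
|dₓₜ| = 775.189 km

775.2 km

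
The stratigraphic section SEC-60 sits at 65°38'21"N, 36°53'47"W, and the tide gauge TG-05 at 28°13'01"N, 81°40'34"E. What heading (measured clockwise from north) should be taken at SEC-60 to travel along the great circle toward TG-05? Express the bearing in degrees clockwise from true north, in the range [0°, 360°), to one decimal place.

53.2°

SEC-60: φ = +65.63917°, λ = -36.89639°
TG-05: φ = +28.21694°, λ = +81.67611°
Δλ = 118.5725°
y = sin Δλ · cos φ₂ = 0.773849
x = cos φ₁ sin φ₂ − sin φ₁ cos φ₂ cos Δλ = 0.578939
θ = atan2(y, x) = 53.1988° → 53.1988° (mod 360°)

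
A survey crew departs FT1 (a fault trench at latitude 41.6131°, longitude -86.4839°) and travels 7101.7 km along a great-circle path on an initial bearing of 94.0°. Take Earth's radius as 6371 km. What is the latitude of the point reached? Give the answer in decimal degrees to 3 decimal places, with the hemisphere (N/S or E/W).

14.222°N

δ = d/R = 7101.7/6371 = 1.114692 rad
φ₂ = arcsin(sin φ₁ cos δ + cos φ₁ sin δ cos θ)
   = arcsin(0.66410·0.44045 + 0.74765·0.89777·-0.06976) = 14.22218°
λ₂ = λ₁ + atan2(sin θ sin δ cos φ₁, cos δ − sin φ₁ sin φ₂) = -18.98002°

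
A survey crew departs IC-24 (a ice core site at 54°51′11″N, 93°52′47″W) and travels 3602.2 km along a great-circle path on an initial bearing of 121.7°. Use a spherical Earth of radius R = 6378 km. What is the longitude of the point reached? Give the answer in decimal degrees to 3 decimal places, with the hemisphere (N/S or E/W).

61.432°W

IC-24: φ = +54.85306°, λ = -93.87972°
δ = d/R = 3602.2/6378 = 0.564785 rad
φ₂ = arcsin(sin φ₁ cos δ + cos φ₁ sin δ cos θ)
   = arcsin(0.81768·0.84470 + 0.57568·0.53523·-0.52547) = 31.92352°
λ₂ = λ₁ + atan2(sin θ sin δ cos φ₁, cos δ − sin φ₁ sin φ₂) = -61.43191°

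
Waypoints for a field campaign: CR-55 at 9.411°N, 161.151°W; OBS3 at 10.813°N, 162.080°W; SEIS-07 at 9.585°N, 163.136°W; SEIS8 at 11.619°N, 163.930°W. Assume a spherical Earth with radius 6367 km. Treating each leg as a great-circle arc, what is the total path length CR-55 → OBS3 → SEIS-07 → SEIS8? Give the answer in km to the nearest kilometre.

CR-55→OBS3: c = 0.029215 rad, d = 186.01 km
OBS3→SEIS-07: c = 0.028078 rad, d = 178.77 km
SEIS-07→SEIS8: c = 0.038023 rad, d = 242.09 km
Total = 186.01 + 178.77 + 242.09 = 606.88 km

607 km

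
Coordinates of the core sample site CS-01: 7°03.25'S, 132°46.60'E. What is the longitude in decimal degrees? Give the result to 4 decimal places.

132° + 46.60′/60 = 132 + 0.77667 = 132.7767°

132.7767°E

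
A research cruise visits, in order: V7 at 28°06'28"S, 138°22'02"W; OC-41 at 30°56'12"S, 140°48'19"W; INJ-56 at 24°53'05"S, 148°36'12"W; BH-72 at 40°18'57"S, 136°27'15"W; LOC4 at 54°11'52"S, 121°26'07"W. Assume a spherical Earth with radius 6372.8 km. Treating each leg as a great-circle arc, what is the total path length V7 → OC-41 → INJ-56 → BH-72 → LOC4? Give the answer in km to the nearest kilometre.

V7: φ = -28.10778°, λ = -138.36722°
OC-41: φ = -30.93667°, λ = -140.80528°
INJ-56: φ = -24.88472°, λ = -148.60333°
BH-72: φ = -40.31583°, λ = -136.45417°
LOC4: φ = -54.19778°, λ = -121.43528°
V7→OC-41: c = 0.061710 rad, d = 393.27 km
OC-41→INJ-56: c = 0.159975 rad, d = 1019.49 km
INJ-56→BH-72: c = 0.322459 rad, d = 2054.96 km
BH-72→LOC4: c = 0.299259 rad, d = 1907.12 km
Total = 393.27 + 1019.49 + 2054.96 + 1907.12 = 5374.84 km

5375 km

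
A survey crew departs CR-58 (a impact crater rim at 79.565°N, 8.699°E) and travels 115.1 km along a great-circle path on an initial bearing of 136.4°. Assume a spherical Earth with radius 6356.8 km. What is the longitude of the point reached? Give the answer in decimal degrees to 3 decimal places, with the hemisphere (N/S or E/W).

δ = d/R = 115.1/6356.8 = 0.018107 rad
φ₂ = arcsin(sin φ₁ cos δ + cos φ₁ sin δ cos θ)
   = arcsin(0.98346·0.99984 + 0.18112·0.01811·-0.72417) = 78.79112°
λ₂ = λ₁ + atan2(sin θ sin δ cos φ₁, cos δ − sin φ₁ sin φ₂) = 12.38180°

12.382°E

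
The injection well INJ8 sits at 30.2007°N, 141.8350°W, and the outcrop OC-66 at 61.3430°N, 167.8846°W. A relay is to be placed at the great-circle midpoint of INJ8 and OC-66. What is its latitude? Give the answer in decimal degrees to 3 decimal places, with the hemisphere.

46.455°N

Bx = cos φ₂ cos Δλ = 0.430848,  By = cos φ₂ sin Δλ = -0.210601
φₘ = atan2(sin φ₁ + sin φ₂, √((cos φ₁ + Bx)² + By²)) = 46.45532°
λₘ = λ₁ + atan2(By, cos φ₁ + Bx) = -151.07110°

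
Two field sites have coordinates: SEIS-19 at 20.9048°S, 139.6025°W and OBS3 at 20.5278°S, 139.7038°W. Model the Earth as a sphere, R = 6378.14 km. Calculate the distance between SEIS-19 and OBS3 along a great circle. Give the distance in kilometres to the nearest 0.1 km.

Δφ = 0.3770°,  Δλ = -0.1013°
a = sin²(Δφ/2) + cos φ₁ cos φ₂ sin²(Δλ/2) = 0.000012
c = 2·arcsin(√a) = 0.006785 rad = 0.3887°
d = R·c = 6378.14 × 0.006785 = 43.3 km

43.3 km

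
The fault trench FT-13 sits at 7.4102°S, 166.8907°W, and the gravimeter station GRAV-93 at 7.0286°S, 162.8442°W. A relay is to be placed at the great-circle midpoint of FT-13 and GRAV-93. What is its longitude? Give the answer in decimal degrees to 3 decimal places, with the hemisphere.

164.867°W

Bx = cos φ₂ cos Δλ = 0.990011,  By = cos φ₂ sin Δλ = 0.070036
φₘ = atan2(sin φ₁ + sin φ₂, √((cos φ₁ + Bx)² + By²)) = -7.22386°
λₘ = λ₁ + atan2(By, cos φ₁ + Bx) = -164.86660°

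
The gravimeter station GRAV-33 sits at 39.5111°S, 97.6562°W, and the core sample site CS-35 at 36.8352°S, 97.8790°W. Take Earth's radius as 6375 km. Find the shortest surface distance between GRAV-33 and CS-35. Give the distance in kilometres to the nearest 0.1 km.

Δφ = 2.6759°,  Δλ = -0.2228°
a = sin²(Δφ/2) + cos φ₁ cos φ₂ sin²(Δλ/2) = 0.000548
c = 2·arcsin(√a) = 0.046803 rad = 2.6816°
d = R·c = 6375 × 0.046803 = 298.4 km

298.4 km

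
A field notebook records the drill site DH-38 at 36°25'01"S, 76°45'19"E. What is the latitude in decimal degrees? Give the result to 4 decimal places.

36.4169°S

36° + 25′/60 + 1″/3600 = 36 + 0.41667 + 0.00028 = 36.4169°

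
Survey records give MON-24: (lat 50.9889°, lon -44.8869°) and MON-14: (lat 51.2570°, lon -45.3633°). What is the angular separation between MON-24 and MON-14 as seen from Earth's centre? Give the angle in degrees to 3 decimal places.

0.402°

Δφ = 0.2681°,  Δλ = -0.4764°
a = sin²(Δφ/2) + cos φ₁ cos φ₂ sin²(Δλ/2) = 0.000012
c = 2·arcsin(√a) = 0.007009 rad = 0.4016°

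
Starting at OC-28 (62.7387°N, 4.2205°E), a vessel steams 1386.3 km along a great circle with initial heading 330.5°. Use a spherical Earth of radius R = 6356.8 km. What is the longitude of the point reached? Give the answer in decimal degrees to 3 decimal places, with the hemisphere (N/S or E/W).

16.624°W

δ = d/R = 1386.3/6356.8 = 0.218081 rad
φ₂ = arcsin(sin φ₁ cos δ + cos φ₁ sin δ cos θ)
   = arcsin(0.88893·0.97631 + 0.45805·0.21636·0.87036) = 72.57813°
λ₂ = λ₁ + atan2(sin θ sin δ cos φ₁, cos δ − sin φ₁ sin φ₂) = -16.62421°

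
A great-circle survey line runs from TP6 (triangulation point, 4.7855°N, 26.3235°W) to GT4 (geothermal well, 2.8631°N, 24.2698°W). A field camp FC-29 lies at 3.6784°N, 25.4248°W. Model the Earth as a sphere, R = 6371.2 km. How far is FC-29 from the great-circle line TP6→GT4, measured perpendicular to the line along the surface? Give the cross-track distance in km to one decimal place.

21.7 km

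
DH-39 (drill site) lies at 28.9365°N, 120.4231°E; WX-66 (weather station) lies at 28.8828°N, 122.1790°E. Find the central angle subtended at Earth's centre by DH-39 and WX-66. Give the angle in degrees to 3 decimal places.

Δφ = -0.0537°,  Δλ = 1.7559°
a = sin²(Δφ/2) + cos φ₁ cos φ₂ sin²(Δλ/2) = 0.000180
c = 2·arcsin(√a) = 0.026843 rad = 1.5380°

1.538°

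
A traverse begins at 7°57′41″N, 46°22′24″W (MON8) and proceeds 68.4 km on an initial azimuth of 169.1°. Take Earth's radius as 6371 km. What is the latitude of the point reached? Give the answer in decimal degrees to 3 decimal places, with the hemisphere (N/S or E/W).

7.357°N

MON8: φ = +7.96139°, λ = -46.37333°
δ = d/R = 68.4/6371 = 0.010736 rad
φ₂ = arcsin(sin φ₁ cos δ + cos φ₁ sin δ cos θ)
   = arcsin(0.13851·0.99994 + 0.99036·0.01074·-0.98196) = 7.35733°
λ₂ = λ₁ + atan2(sin θ sin δ cos φ₁, cos δ − sin φ₁ sin φ₂) = -46.25605°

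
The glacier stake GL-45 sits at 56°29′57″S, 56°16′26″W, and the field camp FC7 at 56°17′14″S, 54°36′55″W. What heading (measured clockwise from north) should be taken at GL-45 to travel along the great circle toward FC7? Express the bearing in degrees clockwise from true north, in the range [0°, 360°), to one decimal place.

GL-45: φ = -56.49917°, λ = -56.27389°
FC7: φ = -56.28722°, λ = -54.61528°
Δλ = 1.6586°
y = sin Δλ · cos φ₂ = 0.016065
x = cos φ₁ sin φ₂ − sin φ₁ cos φ₂ cos Δλ = 0.003505
θ = atan2(y, x) = 77.6915° → 77.6915° (mod 360°)

77.7°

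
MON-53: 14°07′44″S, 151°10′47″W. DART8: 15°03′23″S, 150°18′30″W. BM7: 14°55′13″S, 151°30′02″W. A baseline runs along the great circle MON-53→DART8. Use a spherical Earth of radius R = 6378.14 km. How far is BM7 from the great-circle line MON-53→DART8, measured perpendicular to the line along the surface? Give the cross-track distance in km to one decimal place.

MON-53: φ = -14.12889°, λ = -151.17972°
DART8: φ = -15.05639°, λ = -150.30833°
BM7: φ = -14.92028°, λ = -151.50056°
δ₁₃ = central angle MON-53→BM7 = 0.014838 rad  (haversine)
θ₁₃ = bearing MON-53→BM7 = 201.387°,  θ₁₂ = bearing MON-53→DART8 = 137.832°
dₓₜ = R·arcsin(sin δ₁₃ · sin(θ₁₃ − θ₁₂)) = 6378.14·arcsin(0.01484·sin(63.556°)) = 84.735 km
|dₓₜ| = 84.735 km

84.7 km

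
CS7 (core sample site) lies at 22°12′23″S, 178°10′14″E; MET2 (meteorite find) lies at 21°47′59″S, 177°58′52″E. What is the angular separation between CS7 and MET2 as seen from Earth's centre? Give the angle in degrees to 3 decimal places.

0.443°

CS7: φ = -22.20639°, λ = +178.17056°
MET2: φ = -21.79972°, λ = +177.98111°
Δφ = 0.4067°,  Δλ = -0.1894°
a = sin²(Δφ/2) + cos φ₁ cos φ₂ sin²(Δλ/2) = 0.000015
c = 2·arcsin(√a) = 0.007731 rad = 0.4430°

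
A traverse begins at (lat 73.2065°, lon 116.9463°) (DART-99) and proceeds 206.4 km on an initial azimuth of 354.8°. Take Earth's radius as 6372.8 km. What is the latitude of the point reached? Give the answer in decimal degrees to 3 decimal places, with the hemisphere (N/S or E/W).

75.054°N

δ = d/R = 206.4/6372.8 = 0.032388 rad
φ₂ = arcsin(sin φ₁ cos δ + cos φ₁ sin δ cos θ)
   = arcsin(0.95735·0.99948 + 0.28892·0.03238·0.99588) = 75.05362°
λ₂ = λ₁ + atan2(sin θ sin δ cos φ₁, cos δ − sin φ₁ sin φ₂) = 116.29431°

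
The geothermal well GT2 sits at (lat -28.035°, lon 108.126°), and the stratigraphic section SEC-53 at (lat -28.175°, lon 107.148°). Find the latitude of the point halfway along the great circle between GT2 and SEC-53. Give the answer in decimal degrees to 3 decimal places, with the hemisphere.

28.106°S

Bx = cos φ₂ cos Δλ = 0.881381,  By = cos φ₂ sin Δλ = -0.015046
φₘ = atan2(sin φ₁ + sin φ₂, √((cos φ₁ + Bx)² + By²)) = -28.10587°
λₘ = λ₁ + atan2(By, cos φ₁ + Bx) = 107.63732°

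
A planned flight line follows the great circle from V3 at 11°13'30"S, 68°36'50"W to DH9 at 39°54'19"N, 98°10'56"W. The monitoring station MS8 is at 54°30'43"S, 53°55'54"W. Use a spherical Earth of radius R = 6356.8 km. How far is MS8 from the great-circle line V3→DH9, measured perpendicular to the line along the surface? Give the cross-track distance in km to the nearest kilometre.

V3: φ = -11.22500°, λ = -68.61389°
DH9: φ = +39.90528°, λ = -98.18222°
MS8: φ = -54.51194°, λ = -53.93167°
δ₁₃ = central angle V3→MS8 = 0.782242 rad  (haversine)
θ₁₃ = bearing V3→MS8 = 167.951°,  θ₁₂ = bearing V3→DH9 = 333.497°
dₓₜ = R·arcsin(sin δ₁₃ · sin(θ₁₃ − θ₁₂)) = 6356.8·arcsin(0.70487·sin(-165.546°)) = -1124.254 km
|dₓₜ| = 1124.254 km

1124 km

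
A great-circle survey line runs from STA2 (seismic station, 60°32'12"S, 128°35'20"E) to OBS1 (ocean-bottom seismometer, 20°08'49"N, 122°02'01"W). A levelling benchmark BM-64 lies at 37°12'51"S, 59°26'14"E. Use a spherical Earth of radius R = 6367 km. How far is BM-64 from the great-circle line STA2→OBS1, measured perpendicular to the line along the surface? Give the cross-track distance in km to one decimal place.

STA2: φ = -60.53667°, λ = +128.58889°
OBS1: φ = +20.14694°, λ = -122.03361°
BM-64: φ = -37.21417°, λ = +59.43722°
δ₁₃ = central angle STA2→BM-64 = 0.841980 rad  (haversine)
θ₁₃ = bearing STA2→BM-64 = 266.102°,  θ₁₂ = bearing STA2→OBS1 = 96.557°
dₓₜ = R·arcsin(sin δ₁₃ · sin(θ₁₃ − θ₁₂)) = 6367·arcsin(0.74596·sin(169.546°)) = 864.461 km
|dₓₜ| = 864.461 km

864.5 km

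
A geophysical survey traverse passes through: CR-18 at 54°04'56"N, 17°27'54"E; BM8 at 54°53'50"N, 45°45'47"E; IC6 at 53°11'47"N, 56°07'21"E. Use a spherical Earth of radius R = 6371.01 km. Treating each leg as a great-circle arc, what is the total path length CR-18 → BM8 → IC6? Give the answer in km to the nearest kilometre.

2519 km

CR-18: φ = +54.08222°, λ = +17.46500°
BM8: φ = +54.89722°, λ = +45.76306°
IC6: φ = +53.19639°, λ = +56.12250°
CR-18→BM8: c = 0.285272 rad, d = 1817.47 km
BM8→IC6: c = 0.110112 rad, d = 701.52 km
Total = 1817.47 + 701.52 = 2518.99 km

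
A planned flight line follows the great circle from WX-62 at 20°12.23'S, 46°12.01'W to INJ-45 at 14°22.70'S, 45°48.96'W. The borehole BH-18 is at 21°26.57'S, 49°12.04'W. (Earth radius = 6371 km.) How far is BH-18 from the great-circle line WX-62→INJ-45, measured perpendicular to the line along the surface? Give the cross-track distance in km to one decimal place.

WX-62: φ = -20.20383°, λ = -46.20017°
INJ-45: φ = -14.37833°, λ = -45.81600°
BH-18: φ = -21.44283°, λ = -49.20067°
δ₁₃ = central angle WX-62→BH-18 = 0.053510 rad  (haversine)
θ₁₃ = bearing WX-62→BH-18 = 245.637°,  θ₁₂ = bearing WX-62→INJ-45 = 3.662°
dₓₜ = R·arcsin(sin δ₁₃ · sin(θ₁₃ − θ₁₂)) = 6371·arcsin(0.05348·sin(241.975°)) = -300.906 km
|dₓₜ| = 300.906 km

300.9 km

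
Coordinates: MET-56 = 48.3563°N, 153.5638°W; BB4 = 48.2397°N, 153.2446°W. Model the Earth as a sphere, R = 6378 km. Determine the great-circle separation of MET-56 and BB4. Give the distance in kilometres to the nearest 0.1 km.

Δφ = -0.1166°,  Δλ = 0.3192°
a = sin²(Δφ/2) + cos φ₁ cos φ₂ sin²(Δλ/2) = 0.000004
c = 2·arcsin(√a) = 0.004228 rad = 0.2423°
d = R·c = 6378 × 0.004228 = 27.0 km

27.0 km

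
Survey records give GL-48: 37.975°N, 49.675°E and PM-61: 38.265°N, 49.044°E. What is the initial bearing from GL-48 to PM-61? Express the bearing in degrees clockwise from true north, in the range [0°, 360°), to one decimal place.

300.5°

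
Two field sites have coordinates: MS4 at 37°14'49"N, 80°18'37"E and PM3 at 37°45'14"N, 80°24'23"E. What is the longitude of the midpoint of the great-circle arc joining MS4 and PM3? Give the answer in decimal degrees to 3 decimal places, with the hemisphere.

80.358°E

MS4: φ = +37.24694°, λ = +80.31028°
PM3: φ = +37.75389°, λ = +80.40639°
Bx = cos φ₂ cos Δλ = 0.790647,  By = cos φ₂ sin Δλ = 0.001326
φₘ = atan2(sin φ₁ + sin φ₂, √((cos φ₁ + Bx)² + By²)) = 37.50043°
λₘ = λ₁ + atan2(By, cos φ₁ + Bx) = 80.35817°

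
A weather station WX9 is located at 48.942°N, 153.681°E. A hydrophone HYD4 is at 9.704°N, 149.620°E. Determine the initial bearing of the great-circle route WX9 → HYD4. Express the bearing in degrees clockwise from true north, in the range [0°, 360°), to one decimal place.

Δλ = -4.0610°
y = sin Δλ · cos φ₂ = -0.069805
x = cos φ₁ sin φ₂ − sin φ₁ cos φ₂ cos Δλ = -0.630677
θ = atan2(y, x) = -173.6840° → 186.3160° (mod 360°)

186.3°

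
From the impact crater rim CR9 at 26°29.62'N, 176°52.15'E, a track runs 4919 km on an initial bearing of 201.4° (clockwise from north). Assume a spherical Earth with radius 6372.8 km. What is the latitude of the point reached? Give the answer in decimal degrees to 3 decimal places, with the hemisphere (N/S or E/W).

15.160°S

CR9: φ = +26.49367°, λ = +176.86917°
δ = d/R = 4919/6372.8 = 0.771874 rad
φ₂ = arcsin(sin φ₁ cos δ + cos φ₁ sin δ cos θ)
   = arcsin(0.44610·0.71660 + 0.89498·0.69748·-0.93106) = -15.16021°
λ₂ = λ₁ + atan2(sin θ sin δ cos φ₁, cos δ − sin φ₁ sin φ₂) = 161.58121°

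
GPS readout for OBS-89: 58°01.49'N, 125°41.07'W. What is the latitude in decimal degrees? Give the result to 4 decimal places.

58° + 1.49′/60 = 58 + 0.02483 = 58.0248°

58.0248°N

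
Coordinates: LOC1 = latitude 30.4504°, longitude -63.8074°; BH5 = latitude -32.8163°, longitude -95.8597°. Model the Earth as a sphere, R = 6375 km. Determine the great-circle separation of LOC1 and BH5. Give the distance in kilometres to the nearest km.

Δφ = -63.2667°,  Δλ = -32.0523°
a = sin²(Δφ/2) + cos φ₁ cos φ₂ sin²(Δλ/2) = 0.330300
c = 2·arcsin(√a) = 1.224518 rad = 70.1597°
d = R·c = 6375 × 1.224518 = 7806.3 km

7806 km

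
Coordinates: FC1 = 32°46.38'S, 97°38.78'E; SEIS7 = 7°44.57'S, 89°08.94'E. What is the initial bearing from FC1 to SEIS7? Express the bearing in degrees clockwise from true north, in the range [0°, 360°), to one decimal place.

340.7°

FC1: φ = -32.77300°, λ = +97.64633°
SEIS7: φ = -7.74283°, λ = +89.14900°
Δλ = -8.4973°
y = sin Δλ · cos φ₂ = -0.146416
x = cos φ₁ sin φ₂ − sin φ₁ cos φ₂ cos Δλ = 0.417207
θ = atan2(y, x) = -19.3382° → 340.6618° (mod 360°)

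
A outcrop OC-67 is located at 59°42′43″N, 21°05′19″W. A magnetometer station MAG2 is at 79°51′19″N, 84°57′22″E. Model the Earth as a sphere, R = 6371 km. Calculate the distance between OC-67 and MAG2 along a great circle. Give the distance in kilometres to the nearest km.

3821 km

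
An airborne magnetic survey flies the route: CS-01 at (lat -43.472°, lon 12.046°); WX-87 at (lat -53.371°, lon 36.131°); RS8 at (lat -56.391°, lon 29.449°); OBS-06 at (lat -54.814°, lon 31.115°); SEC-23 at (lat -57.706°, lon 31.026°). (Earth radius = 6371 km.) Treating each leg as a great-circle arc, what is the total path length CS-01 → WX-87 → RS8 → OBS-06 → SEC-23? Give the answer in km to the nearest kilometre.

3144 km

CS-01→WX-87: c = 0.325730 rad, d = 2075.23 km
WX-87→RS8: c = 0.085256 rad, d = 543.17 km
RS8→OBS-06: c = 0.032051 rad, d = 204.20 km
OBS-06→SEC-23: c = 0.050482 rad, d = 321.62 km
Total = 2075.23 + 543.17 + 204.20 + 321.62 = 3144.21 km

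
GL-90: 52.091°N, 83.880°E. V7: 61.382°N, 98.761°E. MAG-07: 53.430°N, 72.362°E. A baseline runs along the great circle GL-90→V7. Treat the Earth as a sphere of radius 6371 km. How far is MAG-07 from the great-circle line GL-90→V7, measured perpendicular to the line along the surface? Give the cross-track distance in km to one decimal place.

δ₁₃ = central angle GL-90→MAG-07 = 0.123731 rad  (haversine)
θ₁₃ = bearing GL-90→MAG-07 = 285.429°,  θ₁₂ = bearing GL-90→V7 = 35.238°
dₓₜ = R·arcsin(sin δ₁₃ · sin(θ₁₃ − θ₁₂)) = 6371·arcsin(0.12342·sin(250.191°)) = -741.426 km
|dₓₜ| = 741.426 km

741.4 km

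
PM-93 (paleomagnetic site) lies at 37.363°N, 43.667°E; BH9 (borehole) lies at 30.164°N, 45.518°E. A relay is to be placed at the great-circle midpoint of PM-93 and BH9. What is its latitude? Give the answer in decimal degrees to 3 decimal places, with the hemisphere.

Bx = cos φ₂ cos Δλ = 0.864140,  By = cos φ₂ sin Δλ = 0.027927
φₘ = atan2(sin φ₁ + sin φ₂, √((cos φ₁ + Bx)² + By²)) = 33.76695°
λₘ = λ₁ + atan2(By, cos φ₁ + Bx) = 44.63142°

33.767°N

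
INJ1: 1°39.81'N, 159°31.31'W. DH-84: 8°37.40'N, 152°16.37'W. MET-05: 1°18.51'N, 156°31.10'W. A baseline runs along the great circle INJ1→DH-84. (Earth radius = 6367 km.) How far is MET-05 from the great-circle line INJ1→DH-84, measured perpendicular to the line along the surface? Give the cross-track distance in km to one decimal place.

INJ1: φ = +1.66350°, λ = -159.52183°
DH-84: φ = +8.62333°, λ = -152.27283°
MET-05: φ = +1.30850°, λ = -156.51833°
δ₁₃ = central angle INJ1→MET-05 = 0.052768 rad  (haversine)
θ₁₃ = bearing INJ1→MET-05 = 96.703°,  θ₁₂ = bearing INJ1→DH-84 = 45.780°
dₓₜ = R·arcsin(sin δ₁₃ · sin(θ₁₃ − θ₁₂)) = 6367·arcsin(0.05274·sin(50.922°)) = 260.767 km
|dₓₜ| = 260.767 km

260.8 km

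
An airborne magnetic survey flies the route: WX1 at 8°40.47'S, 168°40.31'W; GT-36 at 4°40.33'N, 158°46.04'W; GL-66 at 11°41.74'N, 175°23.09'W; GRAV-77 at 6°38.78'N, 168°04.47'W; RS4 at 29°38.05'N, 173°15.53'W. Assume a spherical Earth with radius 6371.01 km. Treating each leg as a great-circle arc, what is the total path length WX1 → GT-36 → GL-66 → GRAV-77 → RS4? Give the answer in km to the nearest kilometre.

WX1: φ = -8.67450°, λ = -168.67183°
GT-36: φ = +4.67217°, λ = -158.76733°
GL-66: φ = +11.69567°, λ = -175.38483°
GRAV-77: φ = +6.64633°, λ = -168.07450°
RS4: φ = +29.63417°, λ = -173.25883°
WX1→GT-36: c = 0.289781 rad, d = 1846.20 km
GT-36→GL-66: c = 0.311958 rad, d = 1987.49 km
GL-66→GRAV-77: c = 0.153689 rad, d = 979.16 km
GRAV-77→RS4: c = 0.410163 rad, d = 2613.15 km
Total = 1846.20 + 1987.49 + 979.16 + 2613.15 = 7425.99 km

7426 km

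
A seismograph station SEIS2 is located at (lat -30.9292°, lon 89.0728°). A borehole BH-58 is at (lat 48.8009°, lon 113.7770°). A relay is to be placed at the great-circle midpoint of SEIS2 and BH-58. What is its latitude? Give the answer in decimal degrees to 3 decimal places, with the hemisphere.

9.140°N

Bx = cos φ₂ cos Δλ = 0.598394,  By = cos φ₂ sin Δλ = 0.275284
φₘ = atan2(sin φ₁ + sin φ₂, √((cos φ₁ + Bx)² + By²)) = 9.14035°
λₘ = λ₁ + atan2(By, cos φ₁ + Bx) = 99.77783°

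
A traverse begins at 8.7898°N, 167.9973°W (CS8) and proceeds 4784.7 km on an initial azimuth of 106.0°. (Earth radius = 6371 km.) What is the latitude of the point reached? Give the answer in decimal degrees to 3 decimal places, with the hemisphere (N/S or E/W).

4.254°S

δ = d/R = 4784.7/6371 = 0.751012 rad
φ₂ = arcsin(sin φ₁ cos δ + cos φ₁ sin δ cos θ)
   = arcsin(0.15281·0.73100 + 0.98826·0.68238·-0.27564) = -4.25390°
λ₂ = λ₁ + atan2(sin θ sin δ cos φ₁, cos δ − sin φ₁ sin φ₂) = -126.86827°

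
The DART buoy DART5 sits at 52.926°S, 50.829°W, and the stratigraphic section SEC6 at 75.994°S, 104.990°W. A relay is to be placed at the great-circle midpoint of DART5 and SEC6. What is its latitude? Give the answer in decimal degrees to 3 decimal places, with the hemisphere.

66.468°S

Bx = cos φ₂ cos Δλ = 0.141707,  By = cos φ₂ sin Δλ = -0.196200
φₘ = atan2(sin φ₁ + sin φ₂, √((cos φ₁ + Bx)² + By²)) = -66.46823°
λₘ = λ₁ + atan2(By, cos φ₁ + Bx) = -65.59164°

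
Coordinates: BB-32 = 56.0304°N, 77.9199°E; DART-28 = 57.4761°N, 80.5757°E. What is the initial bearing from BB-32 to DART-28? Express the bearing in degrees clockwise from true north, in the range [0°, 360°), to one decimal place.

Δλ = 2.6558°
y = sin Δλ · cos φ₂ = 0.024913
x = cos φ₁ sin φ₂ − sin φ₁ cos φ₂ cos Δλ = 0.025708
θ = atan2(y, x) = 44.0992° → 44.0992° (mod 360°)

44.1°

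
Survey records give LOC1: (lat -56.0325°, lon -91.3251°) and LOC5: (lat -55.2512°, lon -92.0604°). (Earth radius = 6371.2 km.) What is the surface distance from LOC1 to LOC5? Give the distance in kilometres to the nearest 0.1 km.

98.4 km

Δφ = 0.7813°,  Δλ = -0.7353°
a = sin²(Δφ/2) + cos φ₁ cos φ₂ sin²(Δλ/2) = 0.000060
c = 2·arcsin(√a) = 0.015440 rad = 0.8847°
d = R·c = 6371.2 × 0.015440 = 98.4 km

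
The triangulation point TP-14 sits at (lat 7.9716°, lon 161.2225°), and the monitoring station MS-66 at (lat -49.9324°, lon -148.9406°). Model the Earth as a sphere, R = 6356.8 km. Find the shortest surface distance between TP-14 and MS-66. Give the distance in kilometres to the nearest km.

8015 km

Δφ = -57.9040°,  Δλ = 49.8369°
a = sin²(Δφ/2) + cos φ₁ cos φ₂ sin²(Δλ/2) = 0.347492
c = 2·arcsin(√a) = 1.260842 rad = 72.2409°
d = R·c = 6356.8 × 1.260842 = 8014.9 km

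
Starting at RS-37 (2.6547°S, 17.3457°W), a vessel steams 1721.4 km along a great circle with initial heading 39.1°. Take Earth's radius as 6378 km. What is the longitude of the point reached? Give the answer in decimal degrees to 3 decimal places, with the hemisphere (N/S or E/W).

7.534°W

δ = d/R = 1721.4/6378 = 0.269897 rad
φ₂ = arcsin(sin φ₁ cos δ + cos φ₁ sin δ cos θ)
   = arcsin(-0.04632·0.96380 + 0.99893·0.26663·0.77605) = 9.32629°
λ₂ = λ₁ + atan2(sin θ sin δ cos φ₁, cos δ − sin φ₁ sin φ₂) = -7.53400°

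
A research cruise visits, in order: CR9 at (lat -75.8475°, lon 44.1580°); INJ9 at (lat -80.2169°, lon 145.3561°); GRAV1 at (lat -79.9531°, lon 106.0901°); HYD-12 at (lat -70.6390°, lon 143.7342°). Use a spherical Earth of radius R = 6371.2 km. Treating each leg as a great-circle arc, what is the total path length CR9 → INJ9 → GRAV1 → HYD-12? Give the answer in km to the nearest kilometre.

CR9→INJ9: c = 0.325536 rad, d = 2074.05 km
INJ9→GRAV1: c = 0.115854 rad, d = 738.13 km
GRAV1→HYD-12: c = 0.225082 rad, d = 1434.04 km
Total = 2074.05 + 738.13 + 1434.04 = 4246.22 km

4246 km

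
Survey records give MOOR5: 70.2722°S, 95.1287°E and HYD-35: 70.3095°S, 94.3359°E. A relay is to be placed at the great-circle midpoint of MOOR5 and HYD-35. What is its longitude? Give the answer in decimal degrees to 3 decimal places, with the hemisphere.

Bx = cos φ₂ cos Δλ = 0.336907,  By = cos φ₂ sin Δλ = -0.004662
φₘ = atan2(sin φ₁ + sin φ₂, √((cos φ₁ + Bx)² + By²)) = -70.29129°
λₘ = λ₁ + atan2(By, cos φ₁ + Bx) = 94.73266°

94.733°E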